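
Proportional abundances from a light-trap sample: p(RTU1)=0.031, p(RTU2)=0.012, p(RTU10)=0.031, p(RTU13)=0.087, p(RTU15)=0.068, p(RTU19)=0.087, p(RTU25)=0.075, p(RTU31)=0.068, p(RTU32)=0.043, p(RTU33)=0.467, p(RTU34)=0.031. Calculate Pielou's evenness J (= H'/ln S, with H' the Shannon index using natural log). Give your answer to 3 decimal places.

0.772

H' = −Σ pᵢ ln pᵢ = −((-0.10769) + (-0.05307) + (-0.10769) + (-0.21244) + (-0.18280) + (-0.21244) + (-0.19427) + (-0.18280) + (-0.13530) + (-0.35559) + (-0.10769)) = 1.85178 (working shown to 5 dp, full precision carried).
With S = 11 species, ln S = 2.39790, so J = 1.85178/2.39790 = 0.77225, i.e. 0.772 to 3 decimal places.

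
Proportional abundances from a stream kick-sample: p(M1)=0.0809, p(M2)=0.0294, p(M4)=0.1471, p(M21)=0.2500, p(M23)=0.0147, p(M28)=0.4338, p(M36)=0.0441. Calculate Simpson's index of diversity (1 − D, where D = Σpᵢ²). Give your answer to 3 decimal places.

0.718

D = 0.0809² + 0.0294² + 0.1471² + 0.25² + 0.0147² + 0.4338² + 0.0441² = 0.00654 + 0.00086 + 0.02164 + 0.06250 + 0.00022 + 0.18818 + 0.00194 = 0.28189 (working shown to 5 dp, full precision carried).
So 1 − D = 0.71811, i.e. 0.718 to 3 decimal places.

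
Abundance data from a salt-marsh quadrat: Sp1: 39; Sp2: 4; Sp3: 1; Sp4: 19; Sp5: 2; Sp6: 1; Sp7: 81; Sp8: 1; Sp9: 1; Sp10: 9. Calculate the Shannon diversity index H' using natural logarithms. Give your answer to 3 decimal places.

1.382

Total N = 39+4+1+19+2+1+81+1+1+9 = 158, so the proportions are 0.24684, 0.02532, 0.00633, 0.12025, 0.01266, 0.00633, 0.51266, 0.00633, 0.00633, 0.05696 (working shown to 5 dp, full precision carried).
Each pᵢ ln pᵢ term: 0.24684×(-1.39903)=-0.34533, 0.02532×(-3.67630)=-0.09307, 0.00633×(-5.06260)=-0.03204, 0.12025×(-2.11816)=-0.25471, 0.01266×(-4.36945)=-0.05531, 0.00633×(-5.06260)=-0.03204, 0.51266×(-0.66815)=-0.34253, 0.00633×(-5.06260)=-0.03204, 0.00633×(-5.06260)=-0.03204, 0.05696×(-2.86537)=-0.16322.
Sum = -1.38234, so H' = 1.382.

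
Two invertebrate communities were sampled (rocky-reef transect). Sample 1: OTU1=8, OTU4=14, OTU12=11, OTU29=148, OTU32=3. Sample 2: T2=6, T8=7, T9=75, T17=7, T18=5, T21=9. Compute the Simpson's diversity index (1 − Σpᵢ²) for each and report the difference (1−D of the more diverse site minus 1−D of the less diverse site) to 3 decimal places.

Sample 1: N=184, proportions 0.0434783, 0.076087, 0.0597826, 0.8043478, 0.0163043, giving 1−D = 0.3415052 (working shown to 7 dp, full precision carried).
Sample 2: N=109, proportions 0.0550459, 0.0642202, 0.6880734, 0.0642202, 0.0458716, 0.0825688, giving 1−D = 0.5063547.
Difference = |0.3415052 − 0.5063547| = 0.1648495, i.e. 0.165 to 3 decimal places.

0.165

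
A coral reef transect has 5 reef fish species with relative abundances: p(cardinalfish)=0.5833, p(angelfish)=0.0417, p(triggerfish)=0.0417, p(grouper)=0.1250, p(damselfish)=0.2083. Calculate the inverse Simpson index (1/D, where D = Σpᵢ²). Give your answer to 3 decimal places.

2.483

D = 0.5833² + 0.0417² + 0.0417² + 0.125² + 0.2083² = 0.340239 + 0.001739 + 0.001739 + 0.015625 + 0.043389 = 0.402731 (working shown to 6 dp, full precision carried).
So 1/D = 2.48305, i.e. 2.483 to 3 decimal places.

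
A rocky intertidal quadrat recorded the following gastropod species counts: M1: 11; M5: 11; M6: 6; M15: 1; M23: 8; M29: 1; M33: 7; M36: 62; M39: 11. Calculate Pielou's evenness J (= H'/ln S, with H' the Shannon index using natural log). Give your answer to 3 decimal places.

Total N = 11+11+6+1+8+1+7+62+11 = 118, so the proportions are 0.09322, 0.09322, 0.05085, 0.00847, 0.0678, 0.00847, 0.05932, 0.52542, 0.09322 (working shown to 5 dp, full precision carried).
H' = −Σ pᵢ ln pᵢ = −((-0.22119) + (-0.22119) + (-0.15147) + (-0.04043) + (-0.18246) + (-0.04043) + (-0.16757) + (-0.33814) + (-0.22119)) = 1.58407.
With S = 9 species, ln S = 2.19722, so J = 1.58407/2.19722 = 0.72094, i.e. 0.721 to 3 decimal places.

0.721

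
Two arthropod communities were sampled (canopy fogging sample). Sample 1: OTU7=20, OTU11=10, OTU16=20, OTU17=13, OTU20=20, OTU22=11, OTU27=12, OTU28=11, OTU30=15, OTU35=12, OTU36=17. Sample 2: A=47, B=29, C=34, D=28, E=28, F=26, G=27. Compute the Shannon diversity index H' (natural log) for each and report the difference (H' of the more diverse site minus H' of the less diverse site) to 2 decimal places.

Sample 1: N=161, proportions 0.1242, 0.0621, 0.1242, 0.0807, 0.1242, 0.0683, 0.0745, 0.0683, 0.0932, 0.0745, 0.1056, giving H' = 2.3653 (working shown to 4 dp, full precision carried).
Sample 2: N=219, proportions 0.2146, 0.1324, 0.1553, 0.1279, 0.1279, 0.1187, 0.1233, giving H' = 1.9242.
Difference = |2.3653 − 1.9242| = 0.4411, i.e. 0.44 to 2 decimal places.

0.44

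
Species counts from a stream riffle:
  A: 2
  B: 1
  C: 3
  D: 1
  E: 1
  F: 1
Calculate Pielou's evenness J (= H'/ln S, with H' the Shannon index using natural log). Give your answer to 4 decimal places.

0.9359

Total N = 2+1+3+1+1+1 = 9, so the proportions are 0.222222, 0.111111, 0.333333, 0.111111, 0.111111, 0.111111 (working shown to 6 dp, full precision carried).
H' = −Σ pᵢ ln pᵢ = −((-0.334239) + (-0.244136) + (-0.366204) + (-0.244136) + (-0.244136) + (-0.244136)) = 1.676988.
With S = 6 species, ln S = 1.791759, so J = 1.676988/1.791759 = 0.935945, i.e. 0.9359 to 4 decimal places.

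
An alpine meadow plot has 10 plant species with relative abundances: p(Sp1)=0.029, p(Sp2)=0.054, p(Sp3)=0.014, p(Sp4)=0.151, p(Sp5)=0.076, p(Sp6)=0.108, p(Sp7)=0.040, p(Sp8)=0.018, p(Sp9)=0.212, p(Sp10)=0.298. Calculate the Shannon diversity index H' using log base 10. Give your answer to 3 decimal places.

0.839

Each pᵢ log₁₀ pᵢ term (working shown to 5 dp, full precision carried): 0.029×(-1.53760)=-0.04459, 0.054×(-1.26761)=-0.06845, 0.014×(-1.85387)=-0.02595, 0.151×(-0.82102)=-0.12397, 0.076×(-1.11919)=-0.08506, 0.108×(-0.96658)=-0.10439, 0.04×(-1.39794)=-0.05592, 0.018×(-1.74473)=-0.03141, 0.212×(-0.67366)=-0.14282, 0.298×(-0.52578)=-0.15668.
Sum = -0.83924, so H' = 0.839.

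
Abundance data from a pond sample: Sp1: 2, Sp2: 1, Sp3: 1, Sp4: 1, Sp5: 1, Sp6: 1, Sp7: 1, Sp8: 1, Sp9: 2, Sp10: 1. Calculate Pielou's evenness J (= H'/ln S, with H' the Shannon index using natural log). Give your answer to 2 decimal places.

0.98

Total N = 2+1+1+1+1+1+1+1+2+1 = 12, so the proportions are 0.1667, 0.0833, 0.0833, 0.0833, 0.0833, 0.0833, 0.0833, 0.0833, 0.1667, 0.0833 (working shown to 4 dp, full precision carried).
H' = −Σ pᵢ ln pᵢ = −((-0.2986) + (-0.2071) + (-0.2071) + (-0.2071) + (-0.2071) + (-0.2071) + (-0.2071) + (-0.2071) + (-0.2986) + (-0.2071)) = 2.2539.
With S = 10 species, ln S = 2.3026, so J = 2.2539/2.3026 = 0.9788, i.e. 0.98 to 2 decimal places.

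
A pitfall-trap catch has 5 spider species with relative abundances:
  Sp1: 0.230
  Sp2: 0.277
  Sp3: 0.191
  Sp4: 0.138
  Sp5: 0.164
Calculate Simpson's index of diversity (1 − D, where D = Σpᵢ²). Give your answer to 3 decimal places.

D = 0.23² + 0.277² + 0.191² + 0.138² + 0.164² = 0.05290 + 0.07673 + 0.03648 + 0.01904 + 0.02690 = 0.21205 (working shown to 5 dp, full precision carried).
So 1 − D = 0.78795, i.e. 0.788 to 3 decimal places.

0.788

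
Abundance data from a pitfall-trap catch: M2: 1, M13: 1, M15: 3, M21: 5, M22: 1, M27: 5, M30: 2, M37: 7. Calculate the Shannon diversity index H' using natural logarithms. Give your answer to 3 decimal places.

Total N = 1+1+3+5+1+5+2+7 = 25, so the proportions are 0.04, 0.04, 0.12, 0.2, 0.04, 0.2, 0.08, 0.28 (working shown to 5 dp, full precision carried).
Each pᵢ ln pᵢ term: 0.04×(-3.21888)=-0.12876, 0.04×(-3.21888)=-0.12876, 0.12×(-2.12026)=-0.25443, 0.2×(-1.60944)=-0.32189, 0.04×(-3.21888)=-0.12876, 0.2×(-1.60944)=-0.32189, 0.08×(-2.52573)=-0.20206, 0.28×(-1.27297)=-0.35643.
Sum = -1.84296, so H' = 1.843.

1.843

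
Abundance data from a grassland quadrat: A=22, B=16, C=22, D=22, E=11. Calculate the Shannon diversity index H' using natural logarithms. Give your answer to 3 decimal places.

1.578

Total N = 22+16+22+22+11 = 93, so the proportions are 0.23656, 0.17204, 0.23656, 0.23656, 0.11828 (working shown to 5 dp, full precision carried).
Each pᵢ ln pᵢ term: 0.23656×(-1.44156)=-0.34101, 0.17204×(-1.76001)=-0.30280, 0.23656×(-1.44156)=-0.34101, 0.23656×(-1.44156)=-0.34101, 0.11828×(-2.13470)=-0.25249.
Sum = -1.57833, so H' = 1.578.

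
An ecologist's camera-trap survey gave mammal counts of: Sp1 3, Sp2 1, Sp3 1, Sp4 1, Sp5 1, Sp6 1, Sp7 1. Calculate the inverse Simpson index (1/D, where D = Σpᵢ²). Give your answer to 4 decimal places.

5.4000

Total N = 3+1+1+1+1+1+1 = 9, so the proportions are 0.33333333, 0.11111111, 0.11111111, 0.11111111, 0.11111111, 0.11111111, 0.11111111 (working shown to 8 dp, full precision carried).
D = 0.33333333² + 0.11111111² + 0.11111111² + 0.11111111² + 0.11111111² + 0.11111111² + 0.11111111² = 0.11111111 + 0.01234568 + 0.01234568 + 0.01234568 + 0.01234568 + 0.01234568 + 0.01234568 = 0.18518519.
So 1/D = 5.400000, i.e. 5.4000 to 4 decimal places.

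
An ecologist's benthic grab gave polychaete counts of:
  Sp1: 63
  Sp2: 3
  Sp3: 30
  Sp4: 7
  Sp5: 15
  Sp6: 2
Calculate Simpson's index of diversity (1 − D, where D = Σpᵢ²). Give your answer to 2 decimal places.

0.64

Total N = 63+3+30+7+15+2 = 120, so the proportions are 0.525, 0.025, 0.25, 0.0583, 0.125, 0.0167 (working shown to 4 dp, full precision carried).
D = 0.525² + 0.025² + 0.25² + 0.0583² + 0.125² + 0.0167² = 0.2756 + 0.0006 + 0.0625 + 0.0034 + 0.0156 + 0.0003 = 0.3581.
So 1 − D = 0.6419, i.e. 0.64 to 2 decimal places.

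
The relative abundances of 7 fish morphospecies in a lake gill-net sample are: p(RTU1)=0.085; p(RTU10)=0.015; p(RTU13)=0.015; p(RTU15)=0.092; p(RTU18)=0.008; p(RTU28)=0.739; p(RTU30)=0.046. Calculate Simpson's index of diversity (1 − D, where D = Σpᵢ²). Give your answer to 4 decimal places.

D = 0.085² + 0.015² + 0.015² + 0.092² + 0.008² + 0.739² + 0.046² = 0.007225 + 0.000225 + 0.000225 + 0.008464 + 0.000064 + 0.546121 + 0.002116 = 0.564440 (working shown to 6 dp, full precision carried).
So 1 − D = 0.435560, i.e. 0.4356 to 4 decimal places.

0.4356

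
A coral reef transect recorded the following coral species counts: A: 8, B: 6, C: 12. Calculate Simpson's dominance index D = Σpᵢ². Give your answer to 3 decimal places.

0.361

Total N = 8+6+12 = 26, so the proportions are 0.30769, 0.23077, 0.46154 (working shown to 5 dp, full precision carried).
D = 0.30769² + 0.23077² + 0.46154² = 0.09467 + 0.05325 + 0.21302 = 0.36095.
To 3 decimal places, D = 0.361.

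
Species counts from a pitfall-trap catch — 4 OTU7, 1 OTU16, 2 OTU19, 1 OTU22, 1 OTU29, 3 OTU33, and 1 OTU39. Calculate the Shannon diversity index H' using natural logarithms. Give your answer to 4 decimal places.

1.7782

Total N = 4+1+2+1+1+3+1 = 13, so the proportions are 0.307692, 0.076923, 0.153846, 0.076923, 0.076923, 0.230769, 0.076923 (working shown to 6 dp, full precision carried).
Each pᵢ ln pᵢ term: 0.307692×(-1.178655)=-0.362663, 0.076923×(-2.564949)=-0.197304, 0.153846×(-1.871802)=-0.287970, 0.076923×(-2.564949)=-0.197304, 0.076923×(-2.564949)=-0.197304, 0.230769×(-1.466337)=-0.338385, 0.076923×(-2.564949)=-0.197304.
Sum = -1.778233, so H' = 1.7782.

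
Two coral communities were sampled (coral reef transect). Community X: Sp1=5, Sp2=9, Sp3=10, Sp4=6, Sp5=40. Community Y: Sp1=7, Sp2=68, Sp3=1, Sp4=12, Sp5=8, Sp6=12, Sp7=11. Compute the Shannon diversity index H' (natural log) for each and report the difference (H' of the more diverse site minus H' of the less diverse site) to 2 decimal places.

Community X: N=70, proportions 0.0714, 0.1286, 0.1429, 0.0857, 0.5714, giving H' = 1.2606 (working shown to 4 dp, full precision carried).
Community Y: N=119, proportions 0.0588, 0.5714, 0.0084, 0.1008, 0.0672, 0.1008, 0.0924, giving H' = 1.3909.
Difference = |1.2606 − 1.3909| = 0.1303, i.e. 0.13 to 2 decimal places.

0.13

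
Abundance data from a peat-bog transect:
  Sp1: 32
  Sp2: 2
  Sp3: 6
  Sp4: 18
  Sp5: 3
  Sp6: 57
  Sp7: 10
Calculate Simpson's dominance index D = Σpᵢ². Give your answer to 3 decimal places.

0.290

Total N = 32+2+6+18+3+57+10 = 128, so the proportions are 0.25, 0.01562, 0.04688, 0.14062, 0.02344, 0.44531, 0.07812 (working shown to 5 dp, full precision carried).
D = 0.25² + 0.01562² + 0.04688² + 0.14062² + 0.02344² + 0.44531² + 0.07812² = 0.06250 + 0.00024 + 0.00220 + 0.01978 + 0.00055 + 0.19830 + 0.00610 = 0.28967.
To 3 decimal places, D = 0.290.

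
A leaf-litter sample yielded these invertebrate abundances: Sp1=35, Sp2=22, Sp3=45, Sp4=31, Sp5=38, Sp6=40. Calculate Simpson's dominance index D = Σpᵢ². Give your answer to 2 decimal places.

Total N = 35+22+45+31+38+40 = 211, so the proportions are 0.1659, 0.1043, 0.2133, 0.1469, 0.1801, 0.1896 (working shown to 4 dp, full precision carried).
D = 0.1659² + 0.1043² + 0.2133² + 0.1469² + 0.1801² + 0.1896² = 0.0275 + 0.0109 + 0.0455 + 0.0216 + 0.0324 + 0.0359 = 0.1738.
To 2 decimal places, D = 0.17.

0.17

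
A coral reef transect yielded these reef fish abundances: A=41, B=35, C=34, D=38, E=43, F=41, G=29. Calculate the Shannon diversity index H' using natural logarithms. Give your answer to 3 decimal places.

1.938

Total N = 41+35+34+38+43+41+29 = 261, so the proportions are 0.15709, 0.1341, 0.13027, 0.14559, 0.16475, 0.15709, 0.11111 (working shown to 5 dp, full precision carried).
Each pᵢ ln pᵢ term: 0.15709×(-1.85095)=-0.29076, 0.1341×(-2.00917)=-0.26943, 0.13027×(-2.03816)=-0.26551, 0.14559×(-1.92693)=-0.28055, 0.16475×(-1.80332)=-0.29710, 0.15709×(-1.85095)=-0.29076, 0.11111×(-2.19722)=-0.24414.
Sum = -1.93825, so H' = 1.938.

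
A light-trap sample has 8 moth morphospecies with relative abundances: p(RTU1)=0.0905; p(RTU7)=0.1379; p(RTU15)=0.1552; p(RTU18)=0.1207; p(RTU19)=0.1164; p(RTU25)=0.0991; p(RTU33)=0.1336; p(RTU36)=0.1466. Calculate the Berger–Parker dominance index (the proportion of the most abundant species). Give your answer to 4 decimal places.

The largest proportion is 0.1552, i.e. d = 0.1552 to 4 decimal places.

0.1552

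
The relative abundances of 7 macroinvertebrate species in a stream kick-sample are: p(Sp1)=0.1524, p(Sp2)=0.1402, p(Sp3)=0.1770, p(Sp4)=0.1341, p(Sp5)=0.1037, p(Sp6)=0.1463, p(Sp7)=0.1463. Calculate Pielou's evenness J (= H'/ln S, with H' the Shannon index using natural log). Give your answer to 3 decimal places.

0.995

H' = −Σ pᵢ ln pᵢ = −((-0.28670) + (-0.27545) + (-0.30649) + (-0.26943) + (-0.23501) + (-0.28120) + (-0.28120)) = 1.93549 (working shown to 5 dp, full precision carried).
With S = 7 species, ln S = 1.94591, so J = 1.93549/1.94591 = 0.99465, i.e. 0.995 to 3 decimal places.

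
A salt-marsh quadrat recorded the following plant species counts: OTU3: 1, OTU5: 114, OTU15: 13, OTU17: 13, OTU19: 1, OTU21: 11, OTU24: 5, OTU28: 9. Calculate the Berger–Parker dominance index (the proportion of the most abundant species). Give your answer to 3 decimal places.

Total N = 1+114+13+13+1+11+5+9 = 167, so the proportions are 0.00599, 0.68263, 0.07784, 0.07784, 0.00599, 0.06587, 0.02994, 0.05389 (working shown to 5 dp, full precision carried).
The largest proportion is 0.68263, i.e. d = 0.683 to 3 decimal places.

0.683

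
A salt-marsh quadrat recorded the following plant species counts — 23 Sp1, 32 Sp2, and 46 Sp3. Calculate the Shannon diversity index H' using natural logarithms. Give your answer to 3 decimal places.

1.059

Total N = 23+32+46 = 101, so the proportions are 0.22772, 0.31683, 0.45545 (working shown to 5 dp, full precision carried).
Each pᵢ ln pᵢ term: 0.22772×(-1.47963)=-0.33694, 0.31683×(-1.14938)=-0.36416, 0.45545×(-0.78648)=-0.35820.
Sum = -1.05930, so H' = 1.059.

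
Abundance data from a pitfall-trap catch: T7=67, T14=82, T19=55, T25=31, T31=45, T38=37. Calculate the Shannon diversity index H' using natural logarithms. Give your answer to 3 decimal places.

1.737

Total N = 67+82+55+31+45+37 = 317, so the proportions are 0.21136, 0.25868, 0.1735, 0.09779, 0.14196, 0.11672 (working shown to 5 dp, full precision carried).
Each pᵢ ln pᵢ term: 0.21136×(-1.55421)=-0.32849, 0.25868×(-1.35218)=-0.34978, 0.1735×(-1.75157)=-0.30390, 0.09779×(-2.32491)=-0.22736, 0.14196×(-1.95224)=-0.27713, 0.11672×(-2.14798)=-0.25071.
Sum = -1.73737, so H' = 1.737.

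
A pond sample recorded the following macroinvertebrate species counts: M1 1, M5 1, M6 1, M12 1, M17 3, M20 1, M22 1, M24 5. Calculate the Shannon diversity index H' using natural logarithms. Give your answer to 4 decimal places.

1.8288

Total N = 1+1+1+1+3+1+1+5 = 14, so the proportions are 0.071429, 0.071429, 0.071429, 0.071429, 0.214286, 0.071429, 0.071429, 0.357143 (working shown to 6 dp, full precision carried).
Each pᵢ ln pᵢ term: 0.071429×(-2.639057)=-0.188504, 0.071429×(-2.639057)=-0.188504, 0.071429×(-2.639057)=-0.188504, 0.071429×(-2.639057)=-0.188504, 0.214286×(-1.540445)=-0.330095, 0.071429×(-2.639057)=-0.188504, 0.071429×(-2.639057)=-0.188504, 0.357143×(-1.029619)=-0.367721.
Sum = -1.828841, so H' = 1.8288.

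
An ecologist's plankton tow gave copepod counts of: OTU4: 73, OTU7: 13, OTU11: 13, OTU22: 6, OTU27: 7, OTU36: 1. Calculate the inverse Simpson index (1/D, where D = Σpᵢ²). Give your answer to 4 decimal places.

2.2195

Total N = 73+13+13+6+7+1 = 113, so the proportions are 0.6460177, 0.1150442, 0.1150442, 0.0530973, 0.0619469, 0.0088496 (working shown to 7 dp, full precision carried).
D = 0.6460177² + 0.1150442² + 0.1150442² + 0.0530973² + 0.0619469² + 0.0088496² = 0.4173389 + 0.0132352 + 0.0132352 + 0.0028193 + 0.0038374 + 0.0000783 = 0.4505443.
So 1/D = 2.219538, i.e. 2.2195 to 4 decimal places.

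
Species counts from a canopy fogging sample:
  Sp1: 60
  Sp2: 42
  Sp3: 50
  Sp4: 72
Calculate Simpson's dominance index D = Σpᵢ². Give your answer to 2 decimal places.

Total N = 60+42+50+72 = 224, so the proportions are 0.2679, 0.1875, 0.2232, 0.3214 (working shown to 4 dp, full precision carried).
D = 0.2679² + 0.1875² + 0.2232² + 0.3214² = 0.0717 + 0.0352 + 0.0498 + 0.1033 = 0.2600.
To 2 decimal places, D = 0.26.

0.26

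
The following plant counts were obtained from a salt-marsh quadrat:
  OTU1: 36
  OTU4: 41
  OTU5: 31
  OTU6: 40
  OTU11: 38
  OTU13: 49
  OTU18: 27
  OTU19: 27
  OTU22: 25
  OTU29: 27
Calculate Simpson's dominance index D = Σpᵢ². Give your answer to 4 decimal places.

Total N = 36+41+31+40+38+49+27+27+25+27 = 341, so the proportions are 0.105572, 0.120235, 0.090909, 0.117302, 0.111437, 0.143695, 0.079179, 0.079179, 0.073314, 0.079179 (working shown to 6 dp, full precision carried).
D = 0.105572² + 0.120235² + 0.090909² + 0.117302² + 0.111437² + 0.143695² + 0.079179² + 0.079179² + 0.073314² + 0.079179² = 0.011145 + 0.014456 + 0.008264 + 0.013760 + 0.012418 + 0.020648 + 0.006269 + 0.006269 + 0.005375 + 0.006269 = 0.104875.
To 4 decimal places, D = 0.1049.

0.1049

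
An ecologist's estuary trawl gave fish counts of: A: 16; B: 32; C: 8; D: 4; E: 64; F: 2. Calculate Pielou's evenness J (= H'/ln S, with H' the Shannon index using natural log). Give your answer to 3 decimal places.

0.728

Total N = 16+32+8+4+64+2 = 126, so the proportions are 0.12698, 0.25397, 0.06349, 0.03175, 0.50794, 0.01587 (working shown to 5 dp, full precision carried).
H' = −Σ pᵢ ln pᵢ = −((-0.26206) + (-0.34808) + (-0.17504) + (-0.10952) + (-0.34408) + (-0.06576)) = 1.30453.
With S = 6 species, ln S = 1.79176, so J = 1.30453/1.79176 = 0.72807, i.e. 0.728 to 3 decimal places.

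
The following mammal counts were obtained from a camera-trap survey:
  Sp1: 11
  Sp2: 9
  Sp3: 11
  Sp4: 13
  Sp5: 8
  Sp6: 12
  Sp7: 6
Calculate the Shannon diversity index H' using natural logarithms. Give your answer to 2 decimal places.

1.92

Total N = 11+9+11+13+8+12+6 = 70, so the proportions are 0.1571, 0.1286, 0.1571, 0.1857, 0.1143, 0.1714, 0.0857 (working shown to 4 dp, full precision carried).
Each pᵢ ln pᵢ term: 0.1571×(-1.8506)=-0.2908, 0.1286×(-2.0513)=-0.2637, 0.1571×(-1.8506)=-0.2908, 0.1857×(-1.6835)=-0.3127, 0.1143×(-2.1691)=-0.2479, 0.1714×(-1.7636)=-0.3023, 0.0857×(-2.4567)=-0.2106.
Sum = -1.9188, so H' = 1.92.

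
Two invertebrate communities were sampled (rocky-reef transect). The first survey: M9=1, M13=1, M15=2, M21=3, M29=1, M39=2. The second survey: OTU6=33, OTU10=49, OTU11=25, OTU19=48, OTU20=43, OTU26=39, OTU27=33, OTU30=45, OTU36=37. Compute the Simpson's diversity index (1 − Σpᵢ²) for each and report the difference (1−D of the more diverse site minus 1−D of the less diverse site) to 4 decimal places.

The first survey: N=10, proportions 0.1, 0.1, 0.2, 0.3, 0.1, 0.2, giving 1−D = 0.800000 (working shown to 6 dp, full precision carried).
The second survey: N=352, proportions 0.09375, 0.139205, 0.071023, 0.136364, 0.122159, 0.110795, 0.09375, 0.127841, 0.105114, giving 1−D = 0.884814.
Difference = |0.800000 − 0.884814| = 0.084814, i.e. 0.0848 to 4 decimal places.

0.0848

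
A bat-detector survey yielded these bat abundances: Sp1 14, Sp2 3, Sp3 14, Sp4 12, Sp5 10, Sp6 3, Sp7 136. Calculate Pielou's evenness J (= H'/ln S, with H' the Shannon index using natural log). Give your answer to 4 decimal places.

0.5567

Total N = 14+3+14+12+10+3+136 = 192, so the proportions are 0.072917, 0.015625, 0.072917, 0.0625, 0.052083, 0.015625, 0.708333 (working shown to 6 dp, full precision carried).
H' = −Σ pᵢ ln pᵢ = −((-0.190928) + (-0.064983) + (-0.190928) + (-0.173287) + (-0.153902) + (-0.064983) + (-0.244262)) = 1.083271.
With S = 7 species, ln S = 1.945910, so J = 1.083271/1.945910 = 0.556691, i.e. 0.5567 to 4 decimal places.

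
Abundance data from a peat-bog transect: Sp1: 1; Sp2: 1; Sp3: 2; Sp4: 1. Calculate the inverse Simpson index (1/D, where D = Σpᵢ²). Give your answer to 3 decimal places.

Total N = 1+1+2+1 = 5, so the proportions are 0.2, 0.2, 0.4, 0.2 (working shown to 7 dp, full precision carried).
D = 0.2² + 0.2² + 0.4² + 0.2² = 0.0400000 + 0.0400000 + 0.1600000 + 0.0400000 = 0.2800000.
So 1/D = 3.57143, i.e. 3.571 to 3 decimal places.

3.571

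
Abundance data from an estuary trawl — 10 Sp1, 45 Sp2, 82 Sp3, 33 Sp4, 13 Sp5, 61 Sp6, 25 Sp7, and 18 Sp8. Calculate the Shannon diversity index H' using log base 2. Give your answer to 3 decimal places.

Total N = 10+45+82+33+13+61+25+18 = 287, so the proportions are 0.03484, 0.15679, 0.28571, 0.11498, 0.0453, 0.21254, 0.08711, 0.06272 (working shown to 5 dp, full precision carried).
Each pᵢ log₂ pᵢ term: 0.03484×(-4.84298)=-0.16874, 0.15679×(-2.67305)=-0.41912, 0.28571×(-1.80735)=-0.51639, 0.11498×(-3.12051)=-0.35880, 0.0453×(-4.46447)=-0.20222, 0.21254×(-2.23417)=-0.47486, 0.08711×(-3.52105)=-0.30671, 0.06272×(-3.99498)=-0.25056.
Sum = -2.69741, so H' = 2.697.

2.697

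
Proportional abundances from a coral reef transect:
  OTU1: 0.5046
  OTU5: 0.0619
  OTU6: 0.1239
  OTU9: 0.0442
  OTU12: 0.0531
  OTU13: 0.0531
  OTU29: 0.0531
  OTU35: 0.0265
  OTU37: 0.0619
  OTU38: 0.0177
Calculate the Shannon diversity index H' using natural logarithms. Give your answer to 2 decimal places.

1.72

Each pᵢ ln pᵢ term (working shown to 4 dp, full precision carried): 0.5046×(-0.6840)=-0.3451, 0.0619×(-2.7822)=-0.1722, 0.1239×(-2.0883)=-0.2587, 0.0442×(-3.1190)=-0.1379, 0.0531×(-2.9356)=-0.1559, 0.0531×(-2.9356)=-0.1559, 0.0531×(-2.9356)=-0.1559, 0.0265×(-3.6306)=-0.0962, 0.0619×(-2.7822)=-0.1722, 0.0177×(-4.0342)=-0.0714.
Sum = -1.7214, so H' = 1.72.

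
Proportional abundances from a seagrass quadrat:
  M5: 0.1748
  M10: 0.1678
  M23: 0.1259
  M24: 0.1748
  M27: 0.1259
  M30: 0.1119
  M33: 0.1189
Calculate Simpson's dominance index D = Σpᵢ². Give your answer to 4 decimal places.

D = 0.1748² + 0.1678² + 0.1259² + 0.1748² + 0.1259² + 0.1119² + 0.1189² = 0.030555 + 0.028157 + 0.015851 + 0.030555 + 0.015851 + 0.012522 + 0.014137 = 0.147627 (working shown to 6 dp, full precision carried).
To 4 decimal places, D = 0.1476.

0.1476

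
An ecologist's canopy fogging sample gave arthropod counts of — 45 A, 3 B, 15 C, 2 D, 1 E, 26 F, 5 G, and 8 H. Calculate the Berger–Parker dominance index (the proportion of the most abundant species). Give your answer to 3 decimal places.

Total N = 45+3+15+2+1+26+5+8 = 105, so the proportions are 0.42857, 0.02857, 0.14286, 0.01905, 0.00952, 0.24762, 0.04762, 0.07619 (working shown to 5 dp, full precision carried).
The largest proportion is 0.42857, i.e. d = 0.429 to 3 decimal places.

0.429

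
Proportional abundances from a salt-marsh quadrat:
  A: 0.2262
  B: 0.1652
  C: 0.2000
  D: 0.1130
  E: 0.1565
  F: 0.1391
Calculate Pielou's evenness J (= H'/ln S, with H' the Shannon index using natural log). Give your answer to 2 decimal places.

0.99

H' = −Σ pᵢ ln pᵢ = −((-0.3362) + (-0.2975) + (-0.3219) + (-0.2464) + (-0.2903) + (-0.2744)) = 1.7666 (working shown to 4 dp, full precision carried).
With S = 6 species, ln S = 1.7918, so J = 1.7666/1.7918 = 0.9859, i.e. 0.99 to 2 decimal places.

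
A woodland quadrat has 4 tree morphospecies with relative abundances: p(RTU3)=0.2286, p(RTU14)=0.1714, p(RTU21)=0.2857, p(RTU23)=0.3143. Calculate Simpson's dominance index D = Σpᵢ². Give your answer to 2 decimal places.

0.26

D = 0.2286² + 0.1714² + 0.2857² + 0.3143² = 0.0523 + 0.0294 + 0.0816 + 0.0988 = 0.2620 (working shown to 4 dp, full precision carried).
To 2 decimal places, D = 0.26.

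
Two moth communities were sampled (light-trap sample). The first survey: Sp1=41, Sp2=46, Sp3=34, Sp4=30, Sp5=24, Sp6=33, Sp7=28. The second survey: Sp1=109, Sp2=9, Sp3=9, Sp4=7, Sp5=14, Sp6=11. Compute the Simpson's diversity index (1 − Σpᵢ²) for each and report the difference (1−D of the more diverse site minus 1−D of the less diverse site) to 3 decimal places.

The first survey: N=236, proportions 0.17373, 0.19492, 0.14407, 0.12712, 0.10169, 0.13983, 0.11864, giving 1−D = 0.85094 (working shown to 5 dp, full precision carried).
The second survey: N=159, proportions 0.68553, 0.0566, 0.0566, 0.04403, 0.08805, 0.06918, giving 1−D = 0.50916.
Difference = |0.85094 − 0.50916| = 0.34178, i.e. 0.342 to 3 decimal places.

0.342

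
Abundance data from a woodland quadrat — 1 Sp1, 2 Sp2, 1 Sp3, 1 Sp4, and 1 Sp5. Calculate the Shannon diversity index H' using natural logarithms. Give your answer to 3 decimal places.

1.561

Total N = 1+2+1+1+1 = 6, so the proportions are 0.16667, 0.33333, 0.16667, 0.16667, 0.16667 (working shown to 5 dp, full precision carried).
Each pᵢ ln pᵢ term: 0.16667×(-1.79176)=-0.29863, 0.33333×(-1.09861)=-0.36620, 0.16667×(-1.79176)=-0.29863, 0.16667×(-1.79176)=-0.29863, 0.16667×(-1.79176)=-0.29863.
Sum = -1.56071, so H' = 1.561.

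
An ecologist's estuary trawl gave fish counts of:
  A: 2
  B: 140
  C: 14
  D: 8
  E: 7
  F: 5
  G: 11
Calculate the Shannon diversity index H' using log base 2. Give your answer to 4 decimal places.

Total N = 2+140+14+8+7+5+11 = 187, so the proportions are 0.010695, 0.748663, 0.074866, 0.042781, 0.037433, 0.026738, 0.058824 (working shown to 6 dp, full precision carried).
Each pᵢ log₂ pᵢ term: 0.010695×(-6.546894)=-0.070020, 0.748663×(-0.417611)=-0.312650, 0.074866×(-3.739540)=-0.279966, 0.042781×(-4.546894)=-0.194520, 0.037433×(-4.739540)=-0.177416, 0.026738×(-5.224966)=-0.139705, 0.058824×(-4.087463)=-0.240439.
Sum = -1.414716, so H' = 1.4147.

1.4147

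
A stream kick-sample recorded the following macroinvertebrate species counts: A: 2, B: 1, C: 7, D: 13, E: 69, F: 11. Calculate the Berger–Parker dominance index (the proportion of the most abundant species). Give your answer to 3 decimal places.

0.670

Total N = 2+1+7+13+69+11 = 103, so the proportions are 0.01942, 0.00971, 0.06796, 0.12621, 0.6699, 0.1068 (working shown to 5 dp, full precision carried).
The largest proportion is 0.6699, i.e. d = 0.670 to 3 decimal places.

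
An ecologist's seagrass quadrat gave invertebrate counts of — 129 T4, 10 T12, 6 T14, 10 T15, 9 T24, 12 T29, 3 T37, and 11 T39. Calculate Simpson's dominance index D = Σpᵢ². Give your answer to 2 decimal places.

Total N = 129+10+6+10+9+12+3+11 = 190, so the proportions are 0.6789, 0.0526, 0.0316, 0.0526, 0.0474, 0.0632, 0.0158, 0.0579 (working shown to 4 dp, full precision carried).
D = 0.6789² + 0.0526² + 0.0316² + 0.0526² + 0.0474² + 0.0632² + 0.0158² + 0.0579² = 0.4610 + 0.0028 + 0.0010 + 0.0028 + 0.0022 + 0.0040 + 0.0002 + 0.0034 = 0.4773.
To 2 decimal places, D = 0.48.

0.48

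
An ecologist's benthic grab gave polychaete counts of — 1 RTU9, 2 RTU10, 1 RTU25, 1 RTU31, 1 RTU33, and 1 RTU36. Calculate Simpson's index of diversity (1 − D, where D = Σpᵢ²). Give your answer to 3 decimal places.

0.816

Total N = 1+2+1+1+1+1 = 7, so the proportions are 0.14286, 0.28571, 0.14286, 0.14286, 0.14286, 0.14286 (working shown to 5 dp, full precision carried).
D = 0.14286² + 0.28571² + 0.14286² + 0.14286² + 0.14286² + 0.14286² = 0.02041 + 0.08163 + 0.02041 + 0.02041 + 0.02041 + 0.02041 = 0.18367.
So 1 − D = 0.81633, i.e. 0.816 to 3 decimal places.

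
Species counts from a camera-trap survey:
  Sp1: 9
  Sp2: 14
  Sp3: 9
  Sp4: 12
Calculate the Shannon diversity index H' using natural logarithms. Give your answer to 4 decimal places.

1.3679

Total N = 9+14+9+12 = 44, so the proportions are 0.204545, 0.318182, 0.204545, 0.272727 (working shown to 6 dp, full precision carried).
Each pᵢ ln pᵢ term: 0.204545×(-1.586965)=-0.324606, 0.318182×(-1.145132)=-0.364360, 0.204545×(-1.586965)=-0.324606, 0.272727×(-1.299283)=-0.354350.
Sum = -1.367923, so H' = 1.3679.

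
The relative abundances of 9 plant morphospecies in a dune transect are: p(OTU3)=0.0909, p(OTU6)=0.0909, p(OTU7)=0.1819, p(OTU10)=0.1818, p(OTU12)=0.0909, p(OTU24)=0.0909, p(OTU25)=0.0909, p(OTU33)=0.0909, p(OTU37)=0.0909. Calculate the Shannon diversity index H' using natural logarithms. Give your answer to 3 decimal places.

2.146

Each pᵢ ln pᵢ term (working shown to 5 dp, full precision carried): 0.0909×(-2.39800)=-0.21798, 0.0909×(-2.39800)=-0.21798, 0.1819×(-1.70430)=-0.31001, 0.1818×(-1.70485)=-0.30994, 0.0909×(-2.39800)=-0.21798, 0.0909×(-2.39800)=-0.21798, 0.0909×(-2.39800)=-0.21798, 0.0909×(-2.39800)=-0.21798, 0.0909×(-2.39800)=-0.21798.
Sum = -2.14580, so H' = 2.146.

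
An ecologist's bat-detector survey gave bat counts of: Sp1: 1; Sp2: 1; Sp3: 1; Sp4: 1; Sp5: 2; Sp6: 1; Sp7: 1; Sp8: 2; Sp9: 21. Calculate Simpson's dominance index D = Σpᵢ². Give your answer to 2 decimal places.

0.47

Total N = 1+1+1+1+2+1+1+2+21 = 31, so the proportions are 0.0323, 0.0323, 0.0323, 0.0323, 0.0645, 0.0323, 0.0323, 0.0645, 0.6774 (working shown to 4 dp, full precision carried).
D = 0.0323² + 0.0323² + 0.0323² + 0.0323² + 0.0645² + 0.0323² + 0.0323² + 0.0645² + 0.6774² = 0.0010 + 0.0010 + 0.0010 + 0.0010 + 0.0042 + 0.0010 + 0.0010 + 0.0042 + 0.4589 = 0.4735.
To 2 decimal places, D = 0.47.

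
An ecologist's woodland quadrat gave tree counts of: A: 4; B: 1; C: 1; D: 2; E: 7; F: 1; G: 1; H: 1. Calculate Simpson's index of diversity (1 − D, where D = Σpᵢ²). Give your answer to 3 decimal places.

Total N = 4+1+1+2+7+1+1+1 = 18, so the proportions are 0.22222, 0.05556, 0.05556, 0.11111, 0.38889, 0.05556, 0.05556, 0.05556 (working shown to 5 dp, full precision carried).
D = 0.22222² + 0.05556² + 0.05556² + 0.11111² + 0.38889² + 0.05556² + 0.05556² + 0.05556² = 0.04938 + 0.00309 + 0.00309 + 0.01235 + 0.15123 + 0.00309 + 0.00309 + 0.00309 = 0.22840.
So 1 − D = 0.77160, i.e. 0.772 to 3 decimal places.

0.772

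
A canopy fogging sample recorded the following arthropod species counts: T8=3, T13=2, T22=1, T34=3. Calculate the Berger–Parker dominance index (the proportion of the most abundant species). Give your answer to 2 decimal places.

0.33

Total N = 3+2+1+3 = 9, so the proportions are 0.3333, 0.2222, 0.1111, 0.3333 (working shown to 4 dp, full precision carried).
The largest proportion is 0.3333, i.e. d = 0.33 to 2 decimal places.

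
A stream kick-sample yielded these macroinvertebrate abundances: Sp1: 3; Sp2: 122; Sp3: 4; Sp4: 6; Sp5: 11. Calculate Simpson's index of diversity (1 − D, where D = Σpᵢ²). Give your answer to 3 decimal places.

Total N = 3+122+4+6+11 = 146, so the proportions are 0.02055, 0.83562, 0.0274, 0.0411, 0.07534 (working shown to 5 dp, full precision carried).
D = 0.02055² + 0.83562² + 0.0274² + 0.0411² + 0.07534² = 0.00042 + 0.69825 + 0.00075 + 0.00169 + 0.00568 = 0.70679.
So 1 − D = 0.29321, i.e. 0.293 to 3 decimal places.

0.293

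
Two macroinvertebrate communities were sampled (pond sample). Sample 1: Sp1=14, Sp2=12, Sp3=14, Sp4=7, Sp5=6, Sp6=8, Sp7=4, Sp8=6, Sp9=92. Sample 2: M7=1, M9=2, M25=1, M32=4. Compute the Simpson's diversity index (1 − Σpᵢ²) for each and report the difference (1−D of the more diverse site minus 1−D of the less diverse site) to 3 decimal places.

Sample 1: N=163, proportions 0.08589, 0.07362, 0.08589, 0.04294, 0.03681, 0.04908, 0.02454, 0.03681, 0.56442, giving 1−D = 0.65369 (working shown to 5 dp, full precision carried).
Sample 2: N=8, proportions 0.125, 0.25, 0.125, 0.5, giving 1−D = 0.65625.
Difference = |0.65369 − 0.65625| = 0.00256, i.e. 0.003 to 3 decimal places.

0.003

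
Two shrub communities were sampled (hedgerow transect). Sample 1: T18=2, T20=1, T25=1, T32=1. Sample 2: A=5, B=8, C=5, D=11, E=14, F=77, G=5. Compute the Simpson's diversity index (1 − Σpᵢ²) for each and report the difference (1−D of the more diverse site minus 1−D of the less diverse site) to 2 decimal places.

0.13

Sample 1: N=5, proportions 0.4, 0.2, 0.2, 0.2, giving 1−D = 0.7200 (working shown to 4 dp, full precision carried).
Sample 2: N=125, proportions 0.04, 0.064, 0.04, 0.088, 0.112, 0.616, 0.04, giving 1−D = 0.5914.
Difference = |0.7200 − 0.5914| = 0.1286, i.e. 0.13 to 2 decimal places.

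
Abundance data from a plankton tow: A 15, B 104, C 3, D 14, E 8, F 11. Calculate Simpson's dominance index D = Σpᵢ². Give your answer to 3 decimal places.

0.476

Total N = 15+104+3+14+8+11 = 155, so the proportions are 0.09677, 0.67097, 0.01935, 0.09032, 0.05161, 0.07097 (working shown to 5 dp, full precision carried).
D = 0.09677² + 0.67097² + 0.01935² + 0.09032² + 0.05161² + 0.07097² = 0.00937 + 0.45020 + 0.00037 + 0.00816 + 0.00266 + 0.00504 = 0.47580.
To 3 decimal places, D = 0.476.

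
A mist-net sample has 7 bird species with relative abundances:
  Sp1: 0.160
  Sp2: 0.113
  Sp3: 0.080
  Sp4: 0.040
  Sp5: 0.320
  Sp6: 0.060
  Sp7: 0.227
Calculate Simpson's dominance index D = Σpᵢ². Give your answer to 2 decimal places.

0.20

D = 0.16² + 0.113² + 0.08² + 0.04² + 0.32² + 0.06² + 0.227² = 0.0256 + 0.0128 + 0.0064 + 0.0016 + 0.1024 + 0.0036 + 0.0515 = 0.2039 (working shown to 4 dp, full precision carried).
To 2 decimal places, D = 0.20.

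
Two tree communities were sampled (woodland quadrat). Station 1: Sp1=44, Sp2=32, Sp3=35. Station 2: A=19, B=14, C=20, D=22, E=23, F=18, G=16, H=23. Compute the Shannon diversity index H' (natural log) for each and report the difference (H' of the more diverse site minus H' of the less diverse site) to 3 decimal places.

0.977

Station 1: N=111, proportions 0.3964, 0.28829, 0.31532, giving H' = 1.08930 (working shown to 5 dp, full precision carried).
Station 2: N=155, proportions 0.12258, 0.09032, 0.12903, 0.14194, 0.14839, 0.11613, 0.10323, 0.14839, giving H' = 2.06646.
Difference = |1.08930 − 2.06646| = 0.97716, i.e. 0.977 to 3 decimal places.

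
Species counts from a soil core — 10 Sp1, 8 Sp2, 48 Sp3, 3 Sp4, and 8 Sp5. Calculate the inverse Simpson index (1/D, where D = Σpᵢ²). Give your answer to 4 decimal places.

Total N = 10+8+48+3+8 = 77, so the proportions are 0.1298701, 0.1038961, 0.6233766, 0.038961, 0.1038961 (working shown to 7 dp, full precision carried).
D = 0.1298701² + 0.1038961² + 0.6233766² + 0.038961² + 0.1038961² = 0.0168663 + 0.0107944 + 0.3885984 + 0.0015180 + 0.0107944 = 0.4285714.
So 1/D = 2.333333, i.e. 2.3333 to 4 decimal places.

2.3333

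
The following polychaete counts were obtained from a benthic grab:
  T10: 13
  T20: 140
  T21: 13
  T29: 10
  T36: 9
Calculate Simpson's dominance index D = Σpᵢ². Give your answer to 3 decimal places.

Total N = 13+140+13+10+9 = 185, so the proportions are 0.07027, 0.75676, 0.07027, 0.05405, 0.04865 (working shown to 5 dp, full precision carried).
D = 0.07027² + 0.75676² + 0.07027² + 0.05405² + 0.04865² = 0.00494 + 0.57268 + 0.00494 + 0.00292 + 0.00237 = 0.58785.
To 3 decimal places, D = 0.588.

0.588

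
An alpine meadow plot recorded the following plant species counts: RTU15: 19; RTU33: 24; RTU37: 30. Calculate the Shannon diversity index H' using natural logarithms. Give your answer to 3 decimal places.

Total N = 19+24+30 = 73, so the proportions are 0.26027, 0.32877, 0.41096 (working shown to 5 dp, full precision carried).
Each pᵢ ln pᵢ term: 0.26027×(-1.34602)=-0.35033, 0.32877×(-1.11241)=-0.36572, 0.41096×(-0.88926)=-0.36545.
Sum = -1.08151, so H' = 1.082.

1.082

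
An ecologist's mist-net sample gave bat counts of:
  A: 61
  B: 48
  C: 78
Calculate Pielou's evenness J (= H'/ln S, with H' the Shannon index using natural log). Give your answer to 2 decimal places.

Total N = 61+48+78 = 187, so the proportions are 0.3262, 0.2567, 0.4171 (working shown to 4 dp, full precision carried).
H' = −Σ pᵢ ln pᵢ = −((-0.3654) + (-0.3491) + (-0.3647)) = 1.0792.
With S = 3 species, ln S = 1.0986, so J = 1.0792/1.0986 = 0.9823, i.e. 0.98 to 2 decimal places.

0.98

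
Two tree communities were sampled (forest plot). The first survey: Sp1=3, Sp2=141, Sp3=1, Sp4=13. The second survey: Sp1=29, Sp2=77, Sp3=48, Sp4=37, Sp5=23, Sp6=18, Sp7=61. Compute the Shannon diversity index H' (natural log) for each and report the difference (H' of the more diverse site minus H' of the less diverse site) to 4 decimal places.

The first survey: N=158, proportions 0.018987, 0.892405, 0.006329, 0.082278, giving H' = 0.414397 (working shown to 6 dp, full precision carried).
The second survey: N=293, proportions 0.098976, 0.262799, 0.163823, 0.12628, 0.078498, 0.061433, 0.208191, giving H' = 1.835625.
Difference = |0.414397 − 1.835625| = 1.421228, i.e. 1.4212 to 4 decimal places.

1.4212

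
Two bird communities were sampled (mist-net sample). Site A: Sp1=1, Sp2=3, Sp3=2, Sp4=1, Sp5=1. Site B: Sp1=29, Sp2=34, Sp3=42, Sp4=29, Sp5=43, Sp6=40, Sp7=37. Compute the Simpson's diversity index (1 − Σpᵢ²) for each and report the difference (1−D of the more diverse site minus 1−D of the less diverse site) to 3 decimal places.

0.104

Site A: N=8, proportions 0.125, 0.375, 0.25, 0.125, 0.125, giving 1−D = 0.75000 (working shown to 5 dp, full precision carried).
Site B: N=254, proportions 0.11417, 0.13386, 0.16535, 0.11417, 0.16929, 0.15748, 0.14567, giving 1−D = 0.85399.
Difference = |0.75000 − 0.85399| = 0.10399, i.e. 0.104 to 3 decimal places.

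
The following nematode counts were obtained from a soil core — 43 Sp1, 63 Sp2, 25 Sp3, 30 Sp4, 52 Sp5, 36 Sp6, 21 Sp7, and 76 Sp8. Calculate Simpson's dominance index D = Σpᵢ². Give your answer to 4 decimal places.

Total N = 43+63+25+30+52+36+21+76 = 346, so the proportions are 0.124277, 0.182081, 0.072254, 0.086705, 0.150289, 0.104046, 0.060694, 0.219653 (working shown to 6 dp, full precision carried).
D = 0.124277² + 0.182081² + 0.072254² + 0.086705² + 0.150289² + 0.104046² + 0.060694² + 0.219653² = 0.015445 + 0.033153 + 0.005221 + 0.007518 + 0.022587 + 0.010826 + 0.003684 + 0.048248 = 0.146680.
To 4 decimal places, D = 0.1467.

0.1467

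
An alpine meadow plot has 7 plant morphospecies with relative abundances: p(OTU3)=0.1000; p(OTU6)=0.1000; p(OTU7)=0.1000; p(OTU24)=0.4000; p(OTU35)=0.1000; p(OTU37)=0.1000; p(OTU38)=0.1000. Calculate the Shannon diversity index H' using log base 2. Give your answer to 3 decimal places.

2.522

Each pᵢ log₂ pᵢ term (working shown to 5 dp, full precision carried): 0.1×(-3.32193)=-0.33219, 0.1×(-3.32193)=-0.33219, 0.1×(-3.32193)=-0.33219, 0.4×(-1.32193)=-0.52877, 0.1×(-3.32193)=-0.33219, 0.1×(-3.32193)=-0.33219, 0.1×(-3.32193)=-0.33219.
Sum = -2.52193, so H' = 2.522.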